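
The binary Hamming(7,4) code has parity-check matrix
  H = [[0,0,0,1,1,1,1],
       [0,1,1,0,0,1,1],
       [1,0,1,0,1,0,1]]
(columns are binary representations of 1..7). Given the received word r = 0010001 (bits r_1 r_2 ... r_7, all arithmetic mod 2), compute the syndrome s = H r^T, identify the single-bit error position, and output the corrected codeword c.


s = (1, 0, 0)^T, error position = 4, corrected codeword c = 0011001

Compute s = H r^T mod 2 one row at a time:
  s_1 = 0 + 0 + 0 + 1 = 1 ≡ 1 (mod 2).
  s_2 = 0 + 1 + 0 + 1 = 2 ≡ 0 (mod 2).
  s_3 = 0 + 1 + 0 + 1 = 2 ≡ 0 (mod 2).
s = (1, 0, 0)^T — this equals column 4 of H (binary 100), so error is at position 4.
Correct: flip bit 4 of r = 0010001 to get c = 0011001.


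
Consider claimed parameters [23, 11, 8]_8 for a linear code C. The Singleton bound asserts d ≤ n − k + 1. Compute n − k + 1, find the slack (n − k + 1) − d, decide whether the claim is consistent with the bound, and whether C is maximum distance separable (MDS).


Singleton RHS = n − k + 1 = 13, slack = 5, bound satisfied, not MDS.

Singleton bound: d ≤ n − k + 1.
Here n = 23, k = 11, so n − k + 1 = 13.
Given d = 8, check d ≤ 13: YES.
Slack = (n − k + 1) − d = 5.
The code is NOT MDS (slack = 5 > 0).
Description: the claimed parameters are [23, 11, 8]_8; such a code would be non-MDS.


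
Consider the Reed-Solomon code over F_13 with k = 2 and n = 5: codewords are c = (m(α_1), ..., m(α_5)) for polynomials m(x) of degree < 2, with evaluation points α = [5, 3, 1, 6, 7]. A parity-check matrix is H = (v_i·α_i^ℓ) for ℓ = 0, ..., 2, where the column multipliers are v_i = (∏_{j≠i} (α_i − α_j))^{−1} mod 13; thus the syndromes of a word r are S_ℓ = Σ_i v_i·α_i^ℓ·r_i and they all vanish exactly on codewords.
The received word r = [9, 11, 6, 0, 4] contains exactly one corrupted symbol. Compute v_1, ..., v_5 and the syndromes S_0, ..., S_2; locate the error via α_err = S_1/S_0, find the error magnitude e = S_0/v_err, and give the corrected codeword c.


S = (9, 1, 3), error at position 2, error magnitude e = 10, c = [9, 1, 6, 0, 4].

Step 1: column multipliers v_i = (∏_{j≠i}(α_i − α_j))^{−1} mod 13.
  i = 1 (α = 5): (5−3)(5−1)(5−6)(5−7) = 2·4·(−1)·(−2) = 16 ≡ 3, so v_1 = 3^{−1} = 9 (mod 13).
  i = 2 (α = 3): (3−5)(3−1)(3−6)(3−7) = (−2)·2·(−3)·(−4) = −48 ≡ 4, so v_2 = 4^{−1} = 10 (mod 13).
  i = 3 (α = 1): (1−5)(1−3)(1−6)(1−7) = (−4)·(−2)·(−5)·(−6) = 240 ≡ 6, so v_3 = 6^{−1} = 11 (mod 13).
  i = 4 (α = 6): (6−5)(6−3)(6−1)(6−7) = 1·3·5·(−1) = −15 ≡ 11, so v_4 = 11^{−1} = 6 (mod 13).
  i = 5 (α = 7): (7−5)(7−3)(7−1)(7−6) = 2·4·6·1 = 48 ≡ 9, so v_5 = 9^{−1} = 3 (mod 13).
  v = [9, 10, 11, 6, 3].
Step 2: syndromes of r = [9, 11, 6, 0, 4] (all sums mod 13).
  S_0 = Σ v_i r_i = 9·9 + 10·11 + 11·6 + 6·0 + 3·4 = 269 ≡ 9.
  S_1 = Σ v_i α_i r_i = 9·5·9 + 10·3·11 + 11·1·6 + 6·6·0 + 3·7·4 = 885 ≡ 1.
  α_i^2 mod 13 = [12, 9, 1, 10, 10].
  S_2 = Σ v_i α_i^2 r_i = 9·12·9 + 10·9·11 + 11·1·6 + 6·10·0 + 3·10·4 = 2148 ≡ 3.
  S = (9, 1, 3) ≠ 0, so r is not a codeword (an error is present).
Step 3: locate the error. For a single error e at position i, S_ℓ = v_i·e·α_i^ℓ, so α_err = S_1/S_0.
  S_0^{−1} = 9^{−1} = 3 (mod 13), so α_err = 1·3 = 3 ≡ 3 = α_2. Error position i = 2.
  Consistency check: S_2/S_1 = 3·1 = 3 ≡ 3 = α_err ✓ (single-error assumption holds).
Step 4: error magnitude e = S_0/v_2 = S_0·∏_{j≠2}(α_2 − α_j) = 9·4 = 36 ≡ 10 (mod 13).
Step 5: correct position 2: c_2 = r_2 − e = 11 − 10 ≡ 1 (mod 13). Hence c = [9, 1, 6, 0, 4].
  Check: interpolating c through the α_i gives m(x) = 2 + 4·x (degree < 2) with m(α_i) = c_i for every i, so c is indeed a codeword.


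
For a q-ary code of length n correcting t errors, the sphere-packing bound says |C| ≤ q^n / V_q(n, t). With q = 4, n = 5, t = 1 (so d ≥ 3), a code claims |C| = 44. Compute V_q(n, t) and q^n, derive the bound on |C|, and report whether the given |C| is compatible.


V_q(n, t) = 16, q^n = 1024, Hamming bound = 64, |C| = 44 ≤ bound (satisfied).

Step 1: Compute V_q(n, t) = Σ_{j=0}^1 C(n, j) (q−1)^j.
  j = 0: C(5,0)·(3)^0 = 1·1 = 1.
  j = 1: C(5,1)·(3)^1 = 5·3 = 15.
  V_q(n, t) = 1 + 15 = 16.
Step 2: q^n = 4^5 = 1024.
Step 3: Hamming bound ⌊q^n / V_q(n,t)⌋ = ⌊1024/16⌋ = 64.
Step 4: Compare |C| = 44 to 64: satisfied.
The claimed |C| lies below the Hamming bound.


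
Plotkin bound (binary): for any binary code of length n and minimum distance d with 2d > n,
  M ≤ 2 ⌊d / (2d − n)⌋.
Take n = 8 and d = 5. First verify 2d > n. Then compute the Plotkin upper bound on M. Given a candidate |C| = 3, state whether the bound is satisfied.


Plotkin bound M ≤ 4; given |C| = 3 ≤ bound (satisfied).

Check applicability: 2d = 10, n = 8.
2d − n = 2 > 0, so Plotkin applies.
Compute d/(2d−n) = 5/2 ≈ 2.5000.
⌊d/(2d−n)⌋ = 2.
Plotkin bound: M ≤ 2·2 = 4.
Given |C| = 3, check: satisfied.
This |C| is below the Plotkin bound.


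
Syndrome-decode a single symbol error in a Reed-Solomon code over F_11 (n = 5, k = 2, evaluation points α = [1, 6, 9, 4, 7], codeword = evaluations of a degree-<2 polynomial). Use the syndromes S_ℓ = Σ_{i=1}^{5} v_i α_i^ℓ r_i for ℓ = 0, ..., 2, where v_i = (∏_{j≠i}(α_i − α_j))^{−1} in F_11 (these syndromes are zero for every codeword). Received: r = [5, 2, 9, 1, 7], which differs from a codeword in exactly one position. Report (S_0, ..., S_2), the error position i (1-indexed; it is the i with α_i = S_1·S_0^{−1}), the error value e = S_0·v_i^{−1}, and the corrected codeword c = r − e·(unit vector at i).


S = (4, 6, 9), error at position 5, error magnitude e = 10, c = [5, 2, 9, 1, 8].

Step 1: column multipliers v_i = (∏_{j≠i}(α_i − α_j))^{−1} mod 11.
  i = 1 (α = 1): (1−6)(1−9)(1−4)(1−7) = (−5)·(−8)·(−3)·(−6) = 720 ≡ 5, so v_1 = 5^{−1} = 9 (mod 11).
  i = 2 (α = 6): (6−1)(6−9)(6−4)(6−7) = 5·(−3)·2·(−1) = 30 ≡ 8, so v_2 = 8^{−1} = 7 (mod 11).
  i = 3 (α = 9): (9−1)(9−6)(9−4)(9−7) = 8·3·5·2 = 240 ≡ 9, so v_3 = 9^{−1} = 5 (mod 11).
  i = 4 (α = 4): (4−1)(4−6)(4−9)(4−7) = 3·(−2)·(−5)·(−3) = −90 ≡ 9, so v_4 = 9^{−1} = 5 (mod 11).
  i = 5 (α = 7): (7−1)(7−6)(7−9)(7−4) = 6·1·(−2)·3 = −36 ≡ 8, so v_5 = 8^{−1} = 7 (mod 11).
  v = [9, 7, 5, 5, 7].
Step 2: syndromes of r = [5, 2, 9, 1, 7] (all sums mod 11).
  S_0 = Σ v_i r_i = 9·5 + 7·2 + 5·9 + 5·1 + 7·7 = 158 ≡ 4.
  S_1 = Σ v_i α_i r_i = 9·1·5 + 7·6·2 + 5·9·9 + 5·4·1 + 7·7·7 = 897 ≡ 6.
  α_i^2 mod 11 = [1, 3, 4, 5, 5].
  S_2 = Σ v_i α_i^2 r_i = 9·1·5 + 7·3·2 + 5·4·9 + 5·5·1 + 7·5·7 = 537 ≡ 9.
  S = (4, 6, 9) ≠ 0, so r is not a codeword (an error is present).
Step 3: locate the error. For a single error e at position i, S_ℓ = v_i·e·α_i^ℓ, so α_err = S_1/S_0.
  S_0^{−1} = 4^{−1} = 3 (mod 11), so α_err = 6·3 = 18 ≡ 7 = α_5. Error position i = 5.
  Consistency check: S_2/S_1 = 9·2 = 18 ≡ 7 = α_err ✓ (single-error assumption holds).
Step 4: error magnitude e = S_0/v_5 = S_0·∏_{j≠5}(α_5 − α_j) = 4·8 = 32 ≡ 10 (mod 11).
Step 5: correct position 5: c_5 = r_5 − e = 7 − 10 ≡ 8 (mod 11). Hence c = [5, 2, 9, 1, 8].
  Check: interpolating c through the α_i gives m(x) = 10 + 6·x (degree < 2) with m(α_i) = c_i for every i, so c is indeed a codeword.


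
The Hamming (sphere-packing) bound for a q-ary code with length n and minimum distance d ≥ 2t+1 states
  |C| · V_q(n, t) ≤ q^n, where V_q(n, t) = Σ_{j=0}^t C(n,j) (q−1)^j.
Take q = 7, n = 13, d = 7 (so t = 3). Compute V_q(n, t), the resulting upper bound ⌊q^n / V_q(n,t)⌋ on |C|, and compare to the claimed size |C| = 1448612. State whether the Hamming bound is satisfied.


V_q(n, t) = 64663, q^n = 96889010407, Hamming bound = 1498368, |C| = 1448612 ≤ bound (satisfied).

Step 1: Compute V_q(n, t) = Σ_{j=0}^3 C(n, j) (q−1)^j.
  j = 0: C(13,0)·(6)^0 = 1·1 = 1.
  j = 1: C(13,1)·(6)^1 = 13·6 = 78.
  j = 2: C(13,2)·(6)^2 = 78·36 = 2808.
  j = 3: C(13,3)·(6)^3 = 286·216 = 61776.
  V_q(n, t) = 1 + 78 + 2808 + 61776 = 64663.
Step 2: q^n = 7^13 = 96889010407.
Step 3: Hamming bound ⌊q^n / V_q(n,t)⌋ = ⌊96889010407/64663⌋ = 1498368.
Step 4: Compare |C| = 1448612 to 1498368: satisfied.
The claimed |C| lies below the Hamming bound.


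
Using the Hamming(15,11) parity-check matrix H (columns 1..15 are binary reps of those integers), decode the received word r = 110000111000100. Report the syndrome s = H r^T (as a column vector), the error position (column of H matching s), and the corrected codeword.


s = (1, 0, 0, 0)^T, error position = 8, corrected codeword c = 110000101000100

Compute s = H r^T mod 2 one row at a time:
  s_1 = 1 + 1 + 0 + 0 + 0 + 1 + 0 + 0 = 3 ≡ 1 (mod 2).
  s_2 = 0 + 0 + 0 + 1 + 0 + 1 + 0 + 0 = 2 ≡ 0 (mod 2).
  s_3 = 1 + 0 + 0 + 1 + 0 + 0 + 0 + 0 = 2 ≡ 0 (mod 2).
  s_4 = 1 + 0 + 0 + 1 + 1 + 0 + 1 + 0 = 4 ≡ 0 (mod 2).
s = (1, 0, 0, 0)^T — this equals column 8 of H (binary 1000), so error is at position 8.
Correct: flip bit 8 of r = 110000111000100 to get c = 110000101000100.


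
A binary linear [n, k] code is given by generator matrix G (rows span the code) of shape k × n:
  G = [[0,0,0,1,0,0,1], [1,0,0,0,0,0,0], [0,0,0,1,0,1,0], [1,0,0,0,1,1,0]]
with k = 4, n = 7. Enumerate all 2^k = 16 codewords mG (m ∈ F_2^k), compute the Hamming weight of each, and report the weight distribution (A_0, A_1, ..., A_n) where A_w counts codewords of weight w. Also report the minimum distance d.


Weight distribution: A_0 = 1, A_1 = 1, A_2 = 6, A_3 = 6, A_4 = 1, A_5 = 1. Minimum distance d = 1.

Enumerate all 2^4 = 16 messages m ∈ F_2^4.
For each, compute codeword c = mG in F_2^7, then tally its weight.
  m = 0000 → c = 0000000, weight = 0.
  m = 1000 → c = 0001001, weight = 2.
  m = 0100 → c = 1000000, weight = 1.
  m = 1100 → c = 1001001, weight = 3.
  m = 0010 → c = 0001010, weight = 2.
  m = 1010 → c = 0000011, weight = 2.
  m = 0110 → c = 1001010, weight = 3.
  m = 1110 → c = 1000011, weight = 3.
  m = 0001 → c = 1000110, weight = 3.
  m = 1001 → c = 1001111, weight = 5.
  m = 0101 → c = 0000110, weight = 2.
  m = 1101 → c = 0001111, weight = 4.
  m = 0011 → c = 1001100, weight = 3.
  m = 1011 → c = 1000101, weight = 3.
  m = 0111 → c = 0001100, weight = 2.
  m = 1111 → c = 0000101, weight = 2.
Tally weights:
  weight 0: 1 codewords.
  weight 1: 1 codewords.
  weight 2: 6 codewords.
  weight 3: 6 codewords.
  weight 4: 1 codewords.
  weight 5: 1 codewords.
Minimum distance d = smallest w > 0 with A_w > 0 = 1.
Sanity: Σ A_w = 16 = 2^4 = 16 ✓.


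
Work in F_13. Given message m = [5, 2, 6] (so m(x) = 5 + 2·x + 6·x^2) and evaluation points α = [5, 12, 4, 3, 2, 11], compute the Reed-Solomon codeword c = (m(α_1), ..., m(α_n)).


c = [9, 9, 5, 0, 7, 12]

Message polynomial: m(x) = 5 + 2·x + 6·x^2 (mod 13).
For each evaluation point α_i, compute m(α_i) mod 13:
  α_1 = 5: Horner steps 6 → 6 → 9, so m(5) = 9.
  α_2 = 12: Horner steps 6 → 9 → 9, so m(12) = 9.
  α_3 = 4: Horner steps 6 → 0 → 5, so m(4) = 5.
  α_4 = 3: Horner steps 6 → 7 → 0, so m(3) = 0.
  α_5 = 2: Horner steps 6 → 1 → 7, so m(2) = 7.
  α_6 = 11: Horner steps 6 → 3 → 12, so m(11) = 12.
Codeword c = [9, 9, 5, 0, 7, 12] ∈ F_13^6.


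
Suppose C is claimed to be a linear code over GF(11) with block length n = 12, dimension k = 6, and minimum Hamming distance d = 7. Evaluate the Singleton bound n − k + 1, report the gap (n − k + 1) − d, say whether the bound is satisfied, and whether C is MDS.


Singleton RHS = n − k + 1 = 7, slack = 0, bound satisfied, MDS.

Singleton bound: d ≤ n − k + 1.
Here n = 12, k = 6, so n − k + 1 = 7.
Given d = 7, check d ≤ 7: YES.
Slack = (n − k + 1) − d = 0.
The code is MDS (slack = 0).
Description: the claimed parameters are [12, 6, 7]_11; such a code would be MDS (meets Singleton bound).


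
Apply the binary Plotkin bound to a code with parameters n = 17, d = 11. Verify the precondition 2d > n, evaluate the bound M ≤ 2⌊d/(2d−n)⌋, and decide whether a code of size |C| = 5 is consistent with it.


Plotkin bound M ≤ 4; given |C| = 5 > bound (violated).

Check applicability: 2d = 22, n = 17.
2d − n = 5 > 0, so Plotkin applies.
Compute d/(2d−n) = 11/5 ≈ 2.2000.
⌊d/(2d−n)⌋ = 2.
Plotkin bound: M ≤ 2·2 = 4.
Given |C| = 5, check: VIOLATED.
This |C| is above the Plotkin bound, so no binary code with n = 17, d = 11 and 5 codewords exists.


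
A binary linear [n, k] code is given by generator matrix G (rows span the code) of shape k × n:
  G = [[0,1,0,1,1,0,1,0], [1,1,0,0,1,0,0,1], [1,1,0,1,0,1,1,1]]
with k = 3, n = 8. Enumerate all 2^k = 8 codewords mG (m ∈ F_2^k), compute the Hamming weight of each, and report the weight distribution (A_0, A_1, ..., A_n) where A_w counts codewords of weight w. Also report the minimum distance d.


Weight distribution: A_0 = 1, A_2 = 1, A_4 = 5, A_6 = 1. Minimum distance d = 2.

Enumerate all 2^3 = 8 messages m ∈ F_2^3.
For each, compute codeword c = mG in F_2^8, then tally its weight.
  m = 000 → c = 00000000, weight = 0.
  m = 100 → c = 01011010, weight = 4.
  m = 010 → c = 11001001, weight = 4.
  m = 110 → c = 10010011, weight = 4.
  m = 001 → c = 11010111, weight = 6.
  m = 101 → c = 10001101, weight = 4.
  m = 011 → c = 00011110, weight = 4.
  m = 111 → c = 01000100, weight = 2.
Tally weights:
  weight 0: 1 codewords.
  weight 2: 1 codewords.
  weight 4: 5 codewords.
  weight 6: 1 codewords.
Minimum distance d = smallest w > 0 with A_w > 0 = 2.
Sanity: Σ A_w = 8 = 2^3 = 8 ✓.


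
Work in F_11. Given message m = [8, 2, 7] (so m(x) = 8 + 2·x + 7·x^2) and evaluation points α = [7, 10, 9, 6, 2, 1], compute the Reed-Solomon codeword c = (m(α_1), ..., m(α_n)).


c = [2, 2, 10, 8, 7, 6]

Message polynomial: m(x) = 8 + 2·x + 7·x^2 (mod 11).
For each evaluation point α_i, compute m(α_i) mod 11:
  α_1 = 7: Horner steps 7 → 7 → 2, so m(7) = 2.
  α_2 = 10: Horner steps 7 → 6 → 2, so m(10) = 2.
  α_3 = 9: Horner steps 7 → 10 → 10, so m(9) = 10.
  α_4 = 6: Horner steps 7 → 0 → 8, so m(6) = 8.
  α_5 = 2: Horner steps 7 → 5 → 7, so m(2) = 7.
  α_6 = 1: Horner steps 7 → 9 → 6, so m(1) = 6.
Codeword c = [2, 2, 10, 8, 7, 6] ∈ F_11^6.


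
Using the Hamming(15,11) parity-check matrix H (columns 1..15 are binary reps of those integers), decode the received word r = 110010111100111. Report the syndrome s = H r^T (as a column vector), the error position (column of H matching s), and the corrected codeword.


s = (0, 1, 1, 0)^T, error position = 6, corrected codeword c = 110011111100111

Compute s = H r^T mod 2 one row at a time:
  s_1 = 1 + 1 + 1 + 0 + 0 + 1 + 1 + 1 = 6 ≡ 0 (mod 2).
  s_2 = 0 + 1 + 0 + 1 + 0 + 1 + 1 + 1 = 5 ≡ 1 (mod 2).
  s_3 = 1 + 0 + 0 + 1 + 1 + 0 + 1 + 1 = 5 ≡ 1 (mod 2).
  s_4 = 1 + 0 + 1 + 1 + 1 + 0 + 1 + 1 = 6 ≡ 0 (mod 2).
s = (0, 1, 1, 0)^T — this equals column 6 of H (binary 0110), so error is at position 6.
Correct: flip bit 6 of r = 110010111100111 to get c = 110011111100111.


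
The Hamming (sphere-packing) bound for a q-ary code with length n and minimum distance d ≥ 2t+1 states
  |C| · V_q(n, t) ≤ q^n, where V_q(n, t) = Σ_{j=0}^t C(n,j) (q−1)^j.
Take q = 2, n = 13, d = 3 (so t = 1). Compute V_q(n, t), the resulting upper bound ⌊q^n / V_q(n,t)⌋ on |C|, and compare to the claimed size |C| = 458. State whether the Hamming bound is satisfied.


V_q(n, t) = 14, q^n = 8192, Hamming bound = 585, |C| = 458 ≤ bound (satisfied).

Step 1: Compute V_q(n, t) = Σ_{j=0}^1 C(n, j) (q−1)^j.
  j = 0: C(13,0)·(1)^0 = 1·1 = 1.
  j = 1: C(13,1)·(1)^1 = 13·1 = 13.
  V_q(n, t) = 1 + 13 = 14.
Step 2: q^n = 2^13 = 8192.
Step 3: Hamming bound ⌊q^n / V_q(n,t)⌋ = ⌊8192/14⌋ = 585.
Step 4: Compare |C| = 458 to 585: satisfied.
The claimed |C| lies below the Hamming bound.


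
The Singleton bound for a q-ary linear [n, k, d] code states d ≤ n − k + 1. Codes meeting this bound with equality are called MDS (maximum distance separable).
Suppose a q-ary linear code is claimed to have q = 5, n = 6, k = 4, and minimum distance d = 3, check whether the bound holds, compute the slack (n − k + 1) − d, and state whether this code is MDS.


Singleton RHS = n − k + 1 = 3, slack = 0, bound satisfied, MDS.

Singleton bound: d ≤ n − k + 1.
Here n = 6, k = 4, so n − k + 1 = 3.
Given d = 3, check d ≤ 3: YES.
Slack = (n − k + 1) − d = 0.
The code is MDS (slack = 0).
Description: the claimed parameters are [6, 4, 3]_5; such a code would be MDS (meets Singleton bound).


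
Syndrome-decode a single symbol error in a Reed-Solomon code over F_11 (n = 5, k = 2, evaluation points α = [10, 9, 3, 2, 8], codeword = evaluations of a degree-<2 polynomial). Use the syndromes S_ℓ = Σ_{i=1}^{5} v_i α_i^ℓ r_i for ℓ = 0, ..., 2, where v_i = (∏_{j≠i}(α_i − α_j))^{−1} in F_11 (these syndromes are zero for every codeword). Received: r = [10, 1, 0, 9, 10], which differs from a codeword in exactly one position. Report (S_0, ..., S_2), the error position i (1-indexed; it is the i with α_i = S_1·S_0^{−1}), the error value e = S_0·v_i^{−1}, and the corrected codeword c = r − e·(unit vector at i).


S = (9, 2, 9), error at position 1, error magnitude e = 7, c = [3, 1, 0, 9, 10].

Step 1: column multipliers v_i = (∏_{j≠i}(α_i − α_j))^{−1} mod 11.
  i = 1 (α = 10): (10−9)(10−3)(10−2)(10−8) = 1·7·8·2 = 112 ≡ 2, so v_1 = 2^{−1} = 6 (mod 11).
  i = 2 (α = 9): (9−10)(9−3)(9−2)(9−8) = (−1)·6·7·1 = −42 ≡ 2, so v_2 = 2^{−1} = 6 (mod 11).
  i = 3 (α = 3): (3−10)(3−9)(3−2)(3−8) = (−7)·(−6)·1·(−5) = −210 ≡ 10, so v_3 = 10^{−1} = 10 (mod 11).
  i = 4 (α = 2): (2−10)(2−9)(2−3)(2−8) = (−8)·(−7)·(−1)·(−6) = 336 ≡ 6, so v_4 = 6^{−1} = 2 (mod 11).
  i = 5 (α = 8): (8−10)(8−9)(8−3)(8−2) = (−2)·(−1)·5·6 = 60 ≡ 5, so v_5 = 5^{−1} = 9 (mod 11).
  v = [6, 6, 10, 2, 9].
Step 2: syndromes of r = [10, 1, 0, 9, 10] (all sums mod 11).
  S_0 = Σ v_i r_i = 6·10 + 6·1 + 10·0 + 2·9 + 9·10 = 174 ≡ 9.
  S_1 = Σ v_i α_i r_i = 6·10·10 + 6·9·1 + 10·3·0 + 2·2·9 + 9·8·10 = 1410 ≡ 2.
  α_i^2 mod 11 = [1, 4, 9, 4, 9].
  S_2 = Σ v_i α_i^2 r_i = 6·1·10 + 6·4·1 + 10·9·0 + 2·4·9 + 9·9·10 = 966 ≡ 9.
  S = (9, 2, 9) ≠ 0, so r is not a codeword (an error is present).
Step 3: locate the error. For a single error e at position i, S_ℓ = v_i·e·α_i^ℓ, so α_err = S_1/S_0.
  S_0^{−1} = 9^{−1} = 5 (mod 11), so α_err = 2·5 = 10 ≡ 10 = α_1. Error position i = 1.
  Consistency check: S_2/S_1 = 9·6 = 54 ≡ 10 = α_err ✓ (single-error assumption holds).
Step 4: error magnitude e = S_0/v_1 = S_0·∏_{j≠1}(α_1 − α_j) = 9·2 = 18 ≡ 7 (mod 11).
Step 5: correct position 1: c_1 = r_1 − e = 10 − 7 ≡ 3 (mod 11). Hence c = [3, 1, 0, 9, 10].
  Check: interpolating c through the α_i gives m(x) = 5 + 2·x (degree < 2) with m(α_i) = c_i for every i, so c is indeed a codeword.


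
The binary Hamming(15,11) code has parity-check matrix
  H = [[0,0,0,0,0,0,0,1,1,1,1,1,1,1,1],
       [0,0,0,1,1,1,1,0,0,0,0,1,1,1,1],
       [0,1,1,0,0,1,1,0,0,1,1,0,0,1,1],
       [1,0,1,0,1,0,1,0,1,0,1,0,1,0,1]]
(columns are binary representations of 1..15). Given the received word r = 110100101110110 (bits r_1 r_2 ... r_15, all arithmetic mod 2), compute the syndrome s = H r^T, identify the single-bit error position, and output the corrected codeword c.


s = (1, 0, 1, 1)^T, error position = 11, corrected codeword c = 110100101100110

Compute s = H r^T mod 2 one row at a time:
  s_1 = 0 + 1 + 1 + 1 + 0 + 1 + 1 + 0 = 5 ≡ 1 (mod 2).
  s_2 = 1 + 0 + 0 + 1 + 0 + 1 + 1 + 0 = 4 ≡ 0 (mod 2).
  s_3 = 1 + 0 + 0 + 1 + 1 + 1 + 1 + 0 = 5 ≡ 1 (mod 2).
  s_4 = 1 + 0 + 0 + 1 + 1 + 1 + 1 + 0 = 5 ≡ 1 (mod 2).
s = (1, 0, 1, 1)^T — this equals column 11 of H (binary 1011), so error is at position 11.
Correct: flip bit 11 of r = 110100101110110 to get c = 110100101100110.


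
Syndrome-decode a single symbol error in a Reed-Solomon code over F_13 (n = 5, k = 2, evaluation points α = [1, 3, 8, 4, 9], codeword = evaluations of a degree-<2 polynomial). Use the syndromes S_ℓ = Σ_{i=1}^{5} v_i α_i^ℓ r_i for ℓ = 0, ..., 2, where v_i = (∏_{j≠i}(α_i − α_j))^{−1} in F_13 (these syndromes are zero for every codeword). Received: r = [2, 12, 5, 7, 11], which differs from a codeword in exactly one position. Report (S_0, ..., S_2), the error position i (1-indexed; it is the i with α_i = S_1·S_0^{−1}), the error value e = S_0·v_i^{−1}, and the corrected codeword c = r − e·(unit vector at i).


S = (10, 4, 12), error at position 2, error magnitude e = 11, c = [2, 1, 5, 7, 11].

Step 1: column multipliers v_i = (∏_{j≠i}(α_i − α_j))^{−1} mod 13.
  i = 1 (α = 1): (1−3)(1−8)(1−4)(1−9) = (−2)·(−7)·(−3)·(−8) = 336 ≡ 11, so v_1 = 11^{−1} = 6 (mod 13).
  i = 2 (α = 3): (3−1)(3−8)(3−4)(3−9) = 2·(−5)·(−1)·(−6) = −60 ≡ 5, so v_2 = 5^{−1} = 8 (mod 13).
  i = 3 (α = 8): (8−1)(8−3)(8−4)(8−9) = 7·5·4·(−1) = −140 ≡ 3, so v_3 = 3^{−1} = 9 (mod 13).
  i = 4 (α = 4): (4−1)(4−3)(4−8)(4−9) = 3·1·(−4)·(−5) = 60 ≡ 8, so v_4 = 8^{−1} = 5 (mod 13).
  i = 5 (α = 9): (9−1)(9−3)(9−8)(9−4) = 8·6·1·5 = 240 ≡ 6, so v_5 = 6^{−1} = 11 (mod 13).
  v = [6, 8, 9, 5, 11].
Step 2: syndromes of r = [2, 12, 5, 7, 11] (all sums mod 13).
  S_0 = Σ v_i r_i = 6·2 + 8·12 + 9·5 + 5·7 + 11·11 = 309 ≡ 10.
  S_1 = Σ v_i α_i r_i = 6·1·2 + 8·3·12 + 9·8·5 + 5·4·7 + 11·9·11 = 1889 ≡ 4.
  α_i^2 mod 13 = [1, 9, 12, 3, 3].
  S_2 = Σ v_i α_i^2 r_i = 6·1·2 + 8·9·12 + 9·12·5 + 5·3·7 + 11·3·11 = 1884 ≡ 12.
  S = (10, 4, 12) ≠ 0, so r is not a codeword (an error is present).
Step 3: locate the error. For a single error e at position i, S_ℓ = v_i·e·α_i^ℓ, so α_err = S_1/S_0.
  S_0^{−1} = 10^{−1} = 4 (mod 13), so α_err = 4·4 = 16 ≡ 3 = α_2. Error position i = 2.
  Consistency check: S_2/S_1 = 12·10 = 120 ≡ 3 = α_err ✓ (single-error assumption holds).
Step 4: error magnitude e = S_0/v_2 = S_0·∏_{j≠2}(α_2 − α_j) = 10·5 = 50 ≡ 11 (mod 13).
Step 5: correct position 2: c_2 = r_2 − e = 12 − 11 ≡ 1 (mod 13). Hence c = [2, 1, 5, 7, 11].
  Check: interpolating c through the α_i gives m(x) = 9 + 6·x (degree < 2) with m(α_i) = c_i for every i, so c is indeed a codeword.


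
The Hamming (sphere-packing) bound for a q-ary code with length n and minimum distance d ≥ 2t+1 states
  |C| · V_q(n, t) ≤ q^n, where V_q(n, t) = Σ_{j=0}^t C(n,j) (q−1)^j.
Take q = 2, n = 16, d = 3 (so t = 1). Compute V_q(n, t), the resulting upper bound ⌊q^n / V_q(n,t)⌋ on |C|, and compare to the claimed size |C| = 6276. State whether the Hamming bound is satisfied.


V_q(n, t) = 17, q^n = 65536, Hamming bound = 3855, |C| = 6276 > bound (violated).

Step 1: Compute V_q(n, t) = Σ_{j=0}^1 C(n, j) (q−1)^j.
  j = 0: C(16,0)·(1)^0 = 1·1 = 1.
  j = 1: C(16,1)·(1)^1 = 16·1 = 16.
  V_q(n, t) = 1 + 16 = 17.
Step 2: q^n = 2^16 = 65536.
Step 3: Hamming bound ⌊q^n / V_q(n,t)⌋ = ⌊65536/17⌋ = 3855.
Step 4: Compare |C| = 6276 to 3855: violated.
The claimed |C| lies above the Hamming bound, so no 2-ary code of length 16 with d ≥ 3 can have 6276 codewords.


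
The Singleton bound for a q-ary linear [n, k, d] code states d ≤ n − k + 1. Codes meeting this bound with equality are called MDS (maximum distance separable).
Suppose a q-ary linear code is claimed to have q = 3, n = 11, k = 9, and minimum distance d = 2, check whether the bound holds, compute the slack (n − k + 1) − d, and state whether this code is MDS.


Singleton RHS = n − k + 1 = 3, slack = 1, bound satisfied, not MDS.

Singleton bound: d ≤ n − k + 1.
Here n = 11, k = 9, so n − k + 1 = 3.
Given d = 2, check d ≤ 3: YES.
Slack = (n − k + 1) − d = 1.
The code is NOT MDS (slack = 1 > 0).
Description: the claimed parameters are [11, 9, 2]_3; such a code would be non-MDS.


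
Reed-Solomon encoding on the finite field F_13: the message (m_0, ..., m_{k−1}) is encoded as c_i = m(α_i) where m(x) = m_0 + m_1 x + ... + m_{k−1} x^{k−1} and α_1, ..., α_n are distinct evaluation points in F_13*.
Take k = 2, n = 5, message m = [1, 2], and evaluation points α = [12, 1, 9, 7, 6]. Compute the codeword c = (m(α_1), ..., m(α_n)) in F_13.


c = [12, 3, 6, 2, 0]

Message polynomial: m(x) = 1 + 2·x (mod 13).
For each evaluation point α_i, compute m(α_i) mod 13:
  α_1 = 12: Horner steps 2 → 12, so m(12) = 12.
  α_2 = 1: Horner steps 2 → 3, so m(1) = 3.
  α_3 = 9: Horner steps 2 → 6, so m(9) = 6.
  α_4 = 7: Horner steps 2 → 2, so m(7) = 2.
  α_5 = 6: Horner steps 2 → 0, so m(6) = 0.
Codeword c = [12, 3, 6, 2, 0] ∈ F_13^5.


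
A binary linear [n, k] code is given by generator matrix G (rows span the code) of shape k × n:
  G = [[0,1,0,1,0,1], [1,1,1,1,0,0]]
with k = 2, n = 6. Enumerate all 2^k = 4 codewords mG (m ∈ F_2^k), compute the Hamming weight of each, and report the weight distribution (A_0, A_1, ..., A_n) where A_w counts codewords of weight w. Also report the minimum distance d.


Weight distribution: A_0 = 1, A_3 = 2, A_4 = 1. Minimum distance d = 3.

Enumerate all 2^2 = 4 messages m ∈ F_2^2.
For each, compute codeword c = mG in F_2^6, then tally its weight.
  m = 00 → c = 000000, weight = 0.
  m = 10 → c = 010101, weight = 3.
  m = 01 → c = 111100, weight = 4.
  m = 11 → c = 101001, weight = 3.
Tally weights:
  weight 0: 1 codewords.
  weight 3: 2 codewords.
  weight 4: 1 codewords.
Minimum distance d = smallest w > 0 with A_w > 0 = 3.
Sanity: Σ A_w = 4 = 2^2 = 4 ✓.


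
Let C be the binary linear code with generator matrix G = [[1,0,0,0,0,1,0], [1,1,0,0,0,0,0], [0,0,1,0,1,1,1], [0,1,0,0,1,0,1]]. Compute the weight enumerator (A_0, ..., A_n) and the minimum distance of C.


Weight distribution: A_0 = 1, A_1 = 1, A_2 = 3, A_3 = 6, A_4 = 3, A_5 = 1, A_6 = 1. Minimum distance d = 1.

Enumerate all 2^4 = 16 messages m ∈ F_2^4.
For each, compute codeword c = mG in F_2^7, then tally its weight.
  m = 0000 → c = 0000000, weight = 0.
  m = 1000 → c = 1000010, weight = 2.
  m = 0100 → c = 1100000, weight = 2.
  m = 1100 → c = 0100010, weight = 2.
  m = 0010 → c = 0010111, weight = 4.
  m = 1010 → c = 1010101, weight = 4.
  m = 0110 → c = 1110111, weight = 6.
  m = 1110 → c = 0110101, weight = 4.
  m = 0001 → c = 0100101, weight = 3.
  m = 1001 → c = 1100111, weight = 5.
  m = 0101 → c = 1000101, weight = 3.
  m = 1101 → c = 0000111, weight = 3.
  m = 0011 → c = 0110010, weight = 3.
  m = 1011 → c = 1110000, weight = 3.
  m = 0111 → c = 1010010, weight = 3.
  m = 1111 → c = 0010000, weight = 1.
Tally weights:
  weight 0: 1 codewords.
  weight 1: 1 codewords.
  weight 2: 3 codewords.
  weight 3: 6 codewords.
  weight 4: 3 codewords.
  weight 5: 1 codewords.
  weight 6: 1 codewords.
Minimum distance d = smallest w > 0 with A_w > 0 = 1.
Sanity: Σ A_w = 16 = 2^4 = 16 ✓.


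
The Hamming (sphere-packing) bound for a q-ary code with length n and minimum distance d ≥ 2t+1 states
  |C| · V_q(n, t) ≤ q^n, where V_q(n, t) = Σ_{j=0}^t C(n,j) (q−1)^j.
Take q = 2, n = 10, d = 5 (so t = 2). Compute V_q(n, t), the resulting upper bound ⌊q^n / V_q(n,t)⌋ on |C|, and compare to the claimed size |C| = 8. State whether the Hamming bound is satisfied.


V_q(n, t) = 56, q^n = 1024, Hamming bound = 18, |C| = 8 ≤ bound (satisfied).

Step 1: Compute V_q(n, t) = Σ_{j=0}^2 C(n, j) (q−1)^j.
  j = 0: C(10,0)·(1)^0 = 1·1 = 1.
  j = 1: C(10,1)·(1)^1 = 10·1 = 10.
  j = 2: C(10,2)·(1)^2 = 45·1 = 45.
  V_q(n, t) = 1 + 10 + 45 = 56.
Step 2: q^n = 2^10 = 1024.
Step 3: Hamming bound ⌊q^n / V_q(n,t)⌋ = ⌊1024/56⌋ = 18.
Step 4: Compare |C| = 8 to 18: satisfied.
The claimed |C| lies below the Hamming bound.


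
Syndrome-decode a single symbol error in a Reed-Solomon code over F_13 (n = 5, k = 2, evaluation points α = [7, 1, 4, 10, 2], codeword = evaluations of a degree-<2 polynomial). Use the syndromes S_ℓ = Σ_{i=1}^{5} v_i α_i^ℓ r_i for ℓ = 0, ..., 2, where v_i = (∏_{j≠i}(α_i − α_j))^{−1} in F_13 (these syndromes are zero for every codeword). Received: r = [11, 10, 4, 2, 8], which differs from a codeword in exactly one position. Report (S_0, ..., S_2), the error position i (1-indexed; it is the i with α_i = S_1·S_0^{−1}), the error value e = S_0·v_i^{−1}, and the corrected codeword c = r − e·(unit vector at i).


S = (4, 1, 10), error at position 4, error magnitude e = 10, c = [11, 10, 4, 5, 8].

Step 1: column multipliers v_i = (∏_{j≠i}(α_i − α_j))^{−1} mod 13.
  i = 1 (α = 7): (7−1)(7−4)(7−10)(7−2) = 6·3·(−3)·5 = −270 ≡ 3, so v_1 = 3^{−1} = 9 (mod 13).
  i = 2 (α = 1): (1−7)(1−4)(1−10)(1−2) = (−6)·(−3)·(−9)·(−1) = 162 ≡ 6, so v_2 = 6^{−1} = 11 (mod 13).
  i = 3 (α = 4): (4−7)(4−1)(4−10)(4−2) = (−3)·3·(−6)·2 = 108 ≡ 4, so v_3 = 4^{−1} = 10 (mod 13).
  i = 4 (α = 10): (10−7)(10−1)(10−4)(10−2) = 3·9·6·8 = 1296 ≡ 9, so v_4 = 9^{−1} = 3 (mod 13).
  i = 5 (α = 2): (2−7)(2−1)(2−4)(2−10) = (−5)·1·(−2)·(−8) = −80 ≡ 11, so v_5 = 11^{−1} = 6 (mod 13).
  v = [9, 11, 10, 3, 6].
Step 2: syndromes of r = [11, 10, 4, 2, 8] (all sums mod 13).
  S_0 = Σ v_i r_i = 9·11 + 11·10 + 10·4 + 3·2 + 6·8 = 303 ≡ 4.
  S_1 = Σ v_i α_i r_i = 9·7·11 + 11·1·10 + 10·4·4 + 3·10·2 + 6·2·8 = 1119 ≡ 1.
  α_i^2 mod 13 = [10, 1, 3, 9, 4].
  S_2 = Σ v_i α_i^2 r_i = 9·10·11 + 11·1·10 + 10·3·4 + 3·9·2 + 6·4·8 = 1466 ≡ 10.
  S = (4, 1, 10) ≠ 0, so r is not a codeword (an error is present).
Step 3: locate the error. For a single error e at position i, S_ℓ = v_i·e·α_i^ℓ, so α_err = S_1/S_0.
  S_0^{−1} = 4^{−1} = 10 (mod 13), so α_err = 1·10 = 10 ≡ 10 = α_4. Error position i = 4.
  Consistency check: S_2/S_1 = 10·1 = 10 ≡ 10 = α_err ✓ (single-error assumption holds).
Step 4: error magnitude e = S_0/v_4 = S_0·∏_{j≠4}(α_4 − α_j) = 4·9 = 36 ≡ 10 (mod 13).
Step 5: correct position 4: c_4 = r_4 − e = 2 − 10 ≡ 5 (mod 13). Hence c = [11, 10, 4, 5, 8].
  Check: interpolating c through the α_i gives m(x) = 12 + 11·x (degree < 2) with m(α_i) = c_i for every i, so c is indeed a codeword.


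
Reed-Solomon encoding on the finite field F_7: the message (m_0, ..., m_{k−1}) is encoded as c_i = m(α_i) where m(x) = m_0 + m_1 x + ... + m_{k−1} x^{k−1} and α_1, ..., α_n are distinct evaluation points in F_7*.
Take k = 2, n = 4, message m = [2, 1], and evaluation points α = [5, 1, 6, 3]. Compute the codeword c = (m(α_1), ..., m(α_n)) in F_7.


c = [0, 3, 1, 5]

Message polynomial: m(x) = 2 + 1·x (mod 7).
For each evaluation point α_i, compute m(α_i) mod 7:
  α_1 = 5: Horner steps 1 → 0, so m(5) = 0.
  α_2 = 1: Horner steps 1 → 3, so m(1) = 3.
  α_3 = 6: Horner steps 1 → 1, so m(6) = 1.
  α_4 = 3: Horner steps 1 → 5, so m(3) = 5.
Codeword c = [0, 3, 1, 5] ∈ F_7^4.


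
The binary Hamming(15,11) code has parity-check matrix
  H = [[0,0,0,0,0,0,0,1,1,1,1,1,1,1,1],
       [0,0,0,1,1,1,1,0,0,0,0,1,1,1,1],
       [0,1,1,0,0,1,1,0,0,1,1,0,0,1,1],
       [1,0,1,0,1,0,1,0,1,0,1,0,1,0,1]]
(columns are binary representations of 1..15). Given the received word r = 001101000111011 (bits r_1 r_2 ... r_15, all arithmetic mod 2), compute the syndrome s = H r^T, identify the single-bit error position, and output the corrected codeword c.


s = (1, 1, 0, 1)^T, error position = 13, corrected codeword c = 001101000111111

Compute s = H r^T mod 2 one row at a time:
  s_1 = 0 + 0 + 1 + 1 + 1 + 0 + 1 + 1 = 5 ≡ 1 (mod 2).
  s_2 = 1 + 0 + 1 + 0 + 1 + 0 + 1 + 1 = 5 ≡ 1 (mod 2).
  s_3 = 0 + 1 + 1 + 0 + 1 + 1 + 1 + 1 = 6 ≡ 0 (mod 2).
  s_4 = 0 + 1 + 0 + 0 + 0 + 1 + 0 + 1 = 3 ≡ 1 (mod 2).
s = (1, 1, 0, 1)^T — this equals column 13 of H (binary 1101), so error is at position 13.
Correct: flip bit 13 of r = 001101000111011 to get c = 001101000111111.


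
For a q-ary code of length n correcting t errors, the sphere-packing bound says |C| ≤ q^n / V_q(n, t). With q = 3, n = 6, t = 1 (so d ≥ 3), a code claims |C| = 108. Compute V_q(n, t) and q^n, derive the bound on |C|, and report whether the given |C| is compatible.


V_q(n, t) = 13, q^n = 729, Hamming bound = 56, |C| = 108 > bound (violated).

Step 1: Compute V_q(n, t) = Σ_{j=0}^1 C(n, j) (q−1)^j.
  j = 0: C(6,0)·(2)^0 = 1·1 = 1.
  j = 1: C(6,1)·(2)^1 = 6·2 = 12.
  V_q(n, t) = 1 + 12 = 13.
Step 2: q^n = 3^6 = 729.
Step 3: Hamming bound ⌊q^n / V_q(n,t)⌋ = ⌊729/13⌋ = 56.
Step 4: Compare |C| = 108 to 56: violated.
The claimed |C| lies above the Hamming bound, so no 3-ary code of length 6 with d ≥ 3 can have 108 codewords.


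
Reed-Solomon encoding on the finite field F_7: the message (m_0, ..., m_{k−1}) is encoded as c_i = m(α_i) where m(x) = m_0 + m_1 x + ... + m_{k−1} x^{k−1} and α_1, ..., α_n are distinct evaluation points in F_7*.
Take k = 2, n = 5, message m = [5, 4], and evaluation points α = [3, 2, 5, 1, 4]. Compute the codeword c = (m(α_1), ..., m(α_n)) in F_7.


c = [3, 6, 4, 2, 0]

Message polynomial: m(x) = 5 + 4·x (mod 7).
For each evaluation point α_i, compute m(α_i) mod 7:
  α_1 = 3: Horner steps 4 → 3, so m(3) = 3.
  α_2 = 2: Horner steps 4 → 6, so m(2) = 6.
  α_3 = 5: Horner steps 4 → 4, so m(5) = 4.
  α_4 = 1: Horner steps 4 → 2, so m(1) = 2.
  α_5 = 4: Horner steps 4 → 0, so m(4) = 0.
Codeword c = [3, 6, 4, 2, 0] ∈ F_7^5.


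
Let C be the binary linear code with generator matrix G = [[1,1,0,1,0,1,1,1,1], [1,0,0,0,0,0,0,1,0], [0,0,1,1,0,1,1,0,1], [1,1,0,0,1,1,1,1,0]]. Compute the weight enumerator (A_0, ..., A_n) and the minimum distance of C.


Weight distribution: A_0 = 1, A_2 = 2, A_3 = 1, A_4 = 3, A_5 = 4, A_6 = 2, A_7 = 3. Minimum distance d = 2.

Enumerate all 2^4 = 16 messages m ∈ F_2^4.
For each, compute codeword c = mG in F_2^9, then tally its weight.
  m = 0000 → c = 000000000, weight = 0.
  m = 1000 → c = 110101111, weight = 7.
  m = 0100 → c = 100000010, weight = 2.
  m = 1100 → c = 010101101, weight = 5.
  m = 0010 → c = 001101101, weight = 5.
  m = 1010 → c = 111000010, weight = 4.
  m = 0110 → c = 101101111, weight = 7.
  m = 1110 → c = 011000000, weight = 2.
  m = 0001 → c = 110011110, weight = 6.
  m = 1001 → c = 000110001, weight = 3.
  m = 0101 → c = 010011100, weight = 4.
  m = 1101 → c = 100110011, weight = 5.
  m = 0011 → c = 111110011, weight = 7.
  m = 1011 → c = 001011100, weight = 4.
  m = 0111 → c = 011110001, weight = 5.
  m = 1111 → c = 101011110, weight = 6.
Tally weights:
  weight 0: 1 codewords.
  weight 2: 2 codewords.
  weight 3: 1 codewords.
  weight 4: 3 codewords.
  weight 5: 4 codewords.
  weight 6: 2 codewords.
  weight 7: 3 codewords.
Minimum distance d = smallest w > 0 with A_w > 0 = 2.
Sanity: Σ A_w = 16 = 2^4 = 16 ✓.


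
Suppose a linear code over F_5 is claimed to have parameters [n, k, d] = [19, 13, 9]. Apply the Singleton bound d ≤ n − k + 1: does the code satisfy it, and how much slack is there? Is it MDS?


Singleton RHS = n − k + 1 = 7, slack = -2, bound violated (no such code; not MDS).

Singleton bound: d ≤ n − k + 1.
Here n = 19, k = 13, so n − k + 1 = 7.
Given d = 9, check d ≤ 7: NO.
Slack = (n − k + 1) − d = -2.
The slack is negative: d = 9 exceeds n − k + 1 = 7 by 2, so the Singleton bound is violated and no linear [19, 13, 9]_5 code can exist. In particular it is not MDS (MDS requires d = n − k + 1 exactly).
Description: the claimed parameters are [19, 13, 9]_5; such a code would be impossible (violates the Singleton bound).


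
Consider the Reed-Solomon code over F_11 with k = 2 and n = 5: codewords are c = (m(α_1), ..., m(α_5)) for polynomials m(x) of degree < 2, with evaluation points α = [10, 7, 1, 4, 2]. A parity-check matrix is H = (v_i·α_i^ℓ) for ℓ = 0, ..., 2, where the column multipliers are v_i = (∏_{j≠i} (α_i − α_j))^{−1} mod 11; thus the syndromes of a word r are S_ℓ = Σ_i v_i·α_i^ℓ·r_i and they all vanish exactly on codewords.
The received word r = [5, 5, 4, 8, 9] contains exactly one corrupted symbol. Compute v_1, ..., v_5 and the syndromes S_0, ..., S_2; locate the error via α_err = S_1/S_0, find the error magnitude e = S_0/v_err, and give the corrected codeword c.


S = (3, 10, 4), error at position 2, error magnitude e = 4, c = [5, 1, 4, 8, 9].

Step 1: column multipliers v_i = (∏_{j≠i}(α_i − α_j))^{−1} mod 11.
  i = 1 (α = 10): (10−7)(10−1)(10−4)(10−2) = 3·9·6·8 = 1296 ≡ 9, so v_1 = 9^{−1} = 5 (mod 11).
  i = 2 (α = 7): (7−10)(7−1)(7−4)(7−2) = (−3)·6·3·5 = −270 ≡ 5, so v_2 = 5^{−1} = 9 (mod 11).
  i = 3 (α = 1): (1−10)(1−7)(1−4)(1−2) = (−9)·(−6)·(−3)·(−1) = 162 ≡ 8, so v_3 = 8^{−1} = 7 (mod 11).
  i = 4 (α = 4): (4−10)(4−7)(4−1)(4−2) = (−6)·(−3)·3·2 = 108 ≡ 9, so v_4 = 9^{−1} = 5 (mod 11).
  i = 5 (α = 2): (2−10)(2−7)(2−1)(2−4) = (−8)·(−5)·1·(−2) = −80 ≡ 8, so v_5 = 8^{−1} = 7 (mod 11).
  v = [5, 9, 7, 5, 7].
Step 2: syndromes of r = [5, 5, 4, 8, 9] (all sums mod 11).
  S_0 = Σ v_i r_i = 5·5 + 9·5 + 7·4 + 5·8 + 7·9 = 201 ≡ 3.
  S_1 = Σ v_i α_i r_i = 5·10·5 + 9·7·5 + 7·1·4 + 5·4·8 + 7·2·9 = 879 ≡ 10.
  α_i^2 mod 11 = [1, 5, 1, 5, 4].
  S_2 = Σ v_i α_i^2 r_i = 5·1·5 + 9·5·5 + 7·1·4 + 5·5·8 + 7·4·9 = 730 ≡ 4.
  S = (3, 10, 4) ≠ 0, so r is not a codeword (an error is present).
Step 3: locate the error. For a single error e at position i, S_ℓ = v_i·e·α_i^ℓ, so α_err = S_1/S_0.
  S_0^{−1} = 3^{−1} = 4 (mod 11), so α_err = 10·4 = 40 ≡ 7 = α_2. Error position i = 2.
  Consistency check: S_2/S_1 = 4·10 = 40 ≡ 7 = α_err ✓ (single-error assumption holds).
Step 4: error magnitude e = S_0/v_2 = S_0·∏_{j≠2}(α_2 − α_j) = 3·5 = 15 ≡ 4 (mod 11).
Step 5: correct position 2: c_2 = r_2 − e = 5 − 4 ≡ 1 (mod 11). Hence c = [5, 1, 4, 8, 9].
  Check: interpolating c through the α_i gives m(x) = 10 + 5·x (degree < 2) with m(α_i) = c_i for every i, so c is indeed a codeword.


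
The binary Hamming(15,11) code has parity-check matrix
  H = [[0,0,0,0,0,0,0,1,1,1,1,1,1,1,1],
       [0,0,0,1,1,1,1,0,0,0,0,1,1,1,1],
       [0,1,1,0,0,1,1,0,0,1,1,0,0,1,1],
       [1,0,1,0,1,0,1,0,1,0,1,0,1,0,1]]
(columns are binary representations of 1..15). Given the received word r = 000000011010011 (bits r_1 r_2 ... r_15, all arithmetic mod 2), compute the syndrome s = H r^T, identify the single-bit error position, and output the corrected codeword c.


s = (1, 0, 1, 1)^T, error position = 11, corrected codeword c = 000000011000011

Compute s = H r^T mod 2 one row at a time:
  s_1 = 1 + 1 + 0 + 1 + 0 + 0 + 1 + 1 = 5 ≡ 1 (mod 2).
  s_2 = 0 + 0 + 0 + 0 + 0 + 0 + 1 + 1 = 2 ≡ 0 (mod 2).
  s_3 = 0 + 0 + 0 + 0 + 0 + 1 + 1 + 1 = 3 ≡ 1 (mod 2).
  s_4 = 0 + 0 + 0 + 0 + 1 + 1 + 0 + 1 = 3 ≡ 1 (mod 2).
s = (1, 0, 1, 1)^T — this equals column 11 of H (binary 1011), so error is at position 11.
Correct: flip bit 11 of r = 000000011010011 to get c = 000000011000011.


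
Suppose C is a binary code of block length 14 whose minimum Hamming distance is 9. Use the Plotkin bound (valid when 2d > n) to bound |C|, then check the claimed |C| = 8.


Plotkin bound M ≤ 4; given |C| = 8 > bound (violated).

Check applicability: 2d = 18, n = 14.
2d − n = 4 > 0, so Plotkin applies.
Compute d/(2d−n) = 9/4 ≈ 2.2500.
⌊d/(2d−n)⌋ = 2.
Plotkin bound: M ≤ 2·2 = 4.
Given |C| = 8, check: VIOLATED.
This |C| is above the Plotkin bound, so no binary code with n = 14, d = 9 and 8 codewords exists.


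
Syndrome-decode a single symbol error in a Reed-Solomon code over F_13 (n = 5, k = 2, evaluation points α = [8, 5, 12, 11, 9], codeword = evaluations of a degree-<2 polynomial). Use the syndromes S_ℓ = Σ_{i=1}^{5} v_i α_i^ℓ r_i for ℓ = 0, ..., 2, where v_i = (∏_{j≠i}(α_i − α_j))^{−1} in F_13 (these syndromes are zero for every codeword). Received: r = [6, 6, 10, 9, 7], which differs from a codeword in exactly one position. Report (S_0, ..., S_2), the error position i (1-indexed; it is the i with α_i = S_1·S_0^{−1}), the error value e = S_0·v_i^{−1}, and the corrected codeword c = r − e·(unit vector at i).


S = (12, 8, 1), error at position 2, error magnitude e = 3, c = [6, 3, 10, 9, 7].

Step 1: column multipliers v_i = (∏_{j≠i}(α_i − α_j))^{−1} mod 13.
  i = 1 (α = 8): (8−5)(8−12)(8−11)(8−9) = 3·(−4)·(−3)·(−1) = −36 ≡ 3, so v_1 = 3^{−1} = 9 (mod 13).
  i = 2 (α = 5): (5−8)(5−12)(5−11)(5−9) = (−3)·(−7)·(−6)·(−4) = 504 ≡ 10, so v_2 = 10^{−1} = 4 (mod 13).
  i = 3 (α = 12): (12−8)(12−5)(12−11)(12−9) = 4·7·1·3 = 84 ≡ 6, so v_3 = 6^{−1} = 11 (mod 13).
  i = 4 (α = 11): (11−8)(11−5)(11−12)(11−9) = 3·6·(−1)·2 = −36 ≡ 3, so v_4 = 3^{−1} = 9 (mod 13).
  i = 5 (α = 9): (9−8)(9−5)(9−12)(9−11) = 1·4·(−3)·(−2) = 24 ≡ 11, so v_5 = 11^{−1} = 6 (mod 13).
  v = [9, 4, 11, 9, 6].
Step 2: syndromes of r = [6, 6, 10, 9, 7] (all sums mod 13).
  S_0 = Σ v_i r_i = 9·6 + 4·6 + 11·10 + 9·9 + 6·7 = 311 ≡ 12.
  S_1 = Σ v_i α_i r_i = 9·8·6 + 4·5·6 + 11·12·10 + 9·11·9 + 6·9·7 = 3141 ≡ 8.
  α_i^2 mod 13 = [12, 12, 1, 4, 3].
  S_2 = Σ v_i α_i^2 r_i = 9·12·6 + 4·12·6 + 11·1·10 + 9·4·9 + 6·3·7 = 1496 ≡ 1.
  S = (12, 8, 1) ≠ 0, so r is not a codeword (an error is present).
Step 3: locate the error. For a single error e at position i, S_ℓ = v_i·e·α_i^ℓ, so α_err = S_1/S_0.
  S_0^{−1} = 12^{−1} = 12 (mod 13), so α_err = 8·12 = 96 ≡ 5 = α_2. Error position i = 2.
  Consistency check: S_2/S_1 = 1·5 = 5 ≡ 5 = α_err ✓ (single-error assumption holds).
Step 4: error magnitude e = S_0/v_2 = S_0·∏_{j≠2}(α_2 − α_j) = 12·10 = 120 ≡ 3 (mod 13).
Step 5: correct position 2: c_2 = r_2 − e = 6 − 3 ≡ 3 (mod 13). Hence c = [6, 3, 10, 9, 7].
  Check: interpolating c through the α_i gives m(x) = 11 + 1·x (degree < 2) with m(α_i) = c_i for every i, so c is indeed a codeword.
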